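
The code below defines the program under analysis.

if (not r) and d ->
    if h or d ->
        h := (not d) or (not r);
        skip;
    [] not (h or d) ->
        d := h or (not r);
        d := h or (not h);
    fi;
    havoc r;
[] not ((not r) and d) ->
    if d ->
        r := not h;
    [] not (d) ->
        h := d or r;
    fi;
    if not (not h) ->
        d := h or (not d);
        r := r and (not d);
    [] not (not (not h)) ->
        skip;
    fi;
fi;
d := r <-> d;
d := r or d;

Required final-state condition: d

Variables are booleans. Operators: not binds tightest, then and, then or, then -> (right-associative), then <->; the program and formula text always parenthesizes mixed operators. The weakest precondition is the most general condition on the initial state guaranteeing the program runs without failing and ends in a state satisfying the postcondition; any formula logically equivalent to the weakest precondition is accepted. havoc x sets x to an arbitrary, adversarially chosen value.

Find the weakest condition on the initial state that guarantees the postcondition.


Working backward. After the program, d must hold.
Before d := r or d: r or d
Before d := r <-> d: r or (r <-> d)
Then branch requires ((h or d) -> (not d)) and (h or d); else branch requires (d -> ((h -> (((not h) and (not (h or (not d)))) or (((not h) and (not (h or (not d)))) <-> (h or (not d))))) and ((not h) -> ((not h) or ((not h) <-> d))))) and ((not d) -> ((not (d or r)) and ((not (d or r)) -> (r or (r <-> d))))).
Before the if: (((not r) and d) -> (((h or d) -> (not d)) and (h or d))) and ((not ((not r) and d)) -> ((d -> ((h -> (((not h) and (not (h or (not d)))) or (((not h) and (not (h or (not d)))) <-> (h or (not d))))) and ((not h) -> ((not h) or ((not h) <-> d))))) and ((not d) -> ((not (d or r)) and ((not (d or r)) -> (r or (r <-> d)))))))
Answer: WP = (((not r) and d) -> (((h or d) -> (not d)) and (h or d))) and ((not ((not r) and d)) -> ((d -> ((h -> (((not h) and (not (h or (not d)))) or (((not h) and (not (h or (not d)))) <-> (h or (not d))))) and ((not h) -> ((not h) or ((not h) <-> d))))) and ((not d) -> ((not (d or r)) and ((not (d or r)) -> (r or (r <-> d)))))))


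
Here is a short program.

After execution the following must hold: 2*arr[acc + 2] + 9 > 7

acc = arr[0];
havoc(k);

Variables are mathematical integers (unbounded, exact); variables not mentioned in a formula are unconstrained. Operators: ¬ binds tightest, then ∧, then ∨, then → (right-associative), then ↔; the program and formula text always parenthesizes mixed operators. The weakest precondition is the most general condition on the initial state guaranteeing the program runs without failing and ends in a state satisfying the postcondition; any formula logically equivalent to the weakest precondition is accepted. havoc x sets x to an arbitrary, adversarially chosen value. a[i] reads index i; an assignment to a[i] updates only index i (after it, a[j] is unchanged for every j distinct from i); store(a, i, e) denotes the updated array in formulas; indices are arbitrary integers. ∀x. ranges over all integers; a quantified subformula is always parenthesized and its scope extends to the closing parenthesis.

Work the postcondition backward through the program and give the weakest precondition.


Working backward. After the program, the postcondition 2*arr[acc + 2] + 9 > 7 must hold; in canonical form it is 2*arr[acc + 2] > -2.
Before havoc k: 2*arr[acc + 2] > -2
Before acc := arr[0]: 2*arr[arr[0] + 2] > -2
Answer: WP = 2*arr[arr[0] + 2] > -2


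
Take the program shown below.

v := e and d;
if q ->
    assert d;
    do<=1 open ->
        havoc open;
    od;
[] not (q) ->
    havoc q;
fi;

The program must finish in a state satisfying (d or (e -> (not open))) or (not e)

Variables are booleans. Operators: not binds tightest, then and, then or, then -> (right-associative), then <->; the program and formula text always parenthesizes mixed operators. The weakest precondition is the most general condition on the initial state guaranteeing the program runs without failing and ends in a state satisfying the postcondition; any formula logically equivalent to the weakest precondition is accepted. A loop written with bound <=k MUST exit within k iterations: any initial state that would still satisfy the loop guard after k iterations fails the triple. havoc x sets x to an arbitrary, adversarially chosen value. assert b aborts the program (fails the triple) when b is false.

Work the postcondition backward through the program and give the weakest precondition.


Working backward. After the program, the postcondition (d or (e -> (not open))) or (not e) must hold; in canonical form it is d or (e -> (not open)) or (not e).
Then branch requires d and (not open) and ((not open) -> (d or (e -> (not open)) or (not e))); else branch requires d or (e -> (not open)) or (not e).
Before the if: (q -> (d and (not open) and ((not open) -> (d or (e -> (not open)) or (not e))))) and ((not q) -> (d or (e -> (not open)) or (not e)))
Before v := e and d: (q -> (d and (not open) and ((not open) -> (d or (e -> (not open)) or (not e))))) and ((not q) -> (d or (e -> (not open)) or (not e)))
Answer: WP = (q -> (d and (not open) and ((not open) -> (d or (e -> (not open)) or (not e))))) and ((not q) -> (d or (e -> (not open)) or (not e)))


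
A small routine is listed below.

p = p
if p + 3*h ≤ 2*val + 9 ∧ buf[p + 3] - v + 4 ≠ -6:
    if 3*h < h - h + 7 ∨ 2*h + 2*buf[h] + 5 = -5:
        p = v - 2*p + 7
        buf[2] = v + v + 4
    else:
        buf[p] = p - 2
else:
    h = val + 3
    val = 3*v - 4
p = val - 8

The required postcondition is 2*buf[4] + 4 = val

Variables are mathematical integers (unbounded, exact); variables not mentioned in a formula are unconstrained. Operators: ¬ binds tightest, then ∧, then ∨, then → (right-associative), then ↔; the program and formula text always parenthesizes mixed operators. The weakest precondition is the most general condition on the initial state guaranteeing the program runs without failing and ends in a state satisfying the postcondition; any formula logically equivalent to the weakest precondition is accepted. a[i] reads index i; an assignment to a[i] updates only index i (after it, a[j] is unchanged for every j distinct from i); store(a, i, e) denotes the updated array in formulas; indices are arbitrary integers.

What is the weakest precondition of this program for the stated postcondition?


Working backward. After the program, the postcondition 2*buf[4] + 4 = val must hold; in canonical form it is 2*buf[4] = val - 4.
Before p := val - 8: 2*buf[4] = val - 4
Then branch requires ((3*h < 7 ∨ 2*buf[h] + 2*h = -10) → 2*buf[4] = val - 4) ∧ ((¬(3*h < 7 ∨ 2*buf[h] + 2*h = -10)) → 2*store(buf, p, p - 2)[4] = val - 4); else branch requires 2*buf[4] = 3*v - 8.
Before the if: ((3*h + p ≤ 2*val + 9 ∧ buf[p + 3] ≠ v - 10) → (((3*h < 7 ∨ 2*buf[h] + 2*h = -10) → 2*buf[4] = val - 4) ∧ ((¬(3*h < 7 ∨ 2*buf[h] + 2*h = -10)) → 2*store(buf, p, p - 2)[4] = val - 4))) ∧ ((¬(3*h + p ≤ 2*val + 9 ∧ buf[p + 3] ≠ v - 10)) → 2*buf[4] = 3*v - 8)
Before p := p: ((3*h + p ≤ 2*val + 9 ∧ buf[p + 3] ≠ v - 10) → (((3*h < 7 ∨ 2*buf[h] + 2*h = -10) → 2*buf[4] = val - 4) ∧ ((¬(3*h < 7 ∨ 2*buf[h] + 2*h = -10)) → 2*store(buf, p, p - 2)[4] = val - 4))) ∧ ((¬(3*h + p ≤ 2*val + 9 ∧ buf[p + 3] ≠ v - 10)) → 2*buf[4] = 3*v - 8)
Answer: WP = ((3*h + p ≤ 2*val + 9 ∧ buf[p + 3] ≠ v - 10) → (((3*h < 7 ∨ 2*buf[h] + 2*h = -10) → 2*buf[4] = val - 4) ∧ ((¬(3*h < 7 ∨ 2*buf[h] + 2*h = -10)) → 2*store(buf, p, p - 2)[4] = val - 4))) ∧ ((¬(3*h + p ≤ 2*val + 9 ∧ buf[p + 3] ≠ v - 10)) → 2*buf[4] = 3*v - 8)


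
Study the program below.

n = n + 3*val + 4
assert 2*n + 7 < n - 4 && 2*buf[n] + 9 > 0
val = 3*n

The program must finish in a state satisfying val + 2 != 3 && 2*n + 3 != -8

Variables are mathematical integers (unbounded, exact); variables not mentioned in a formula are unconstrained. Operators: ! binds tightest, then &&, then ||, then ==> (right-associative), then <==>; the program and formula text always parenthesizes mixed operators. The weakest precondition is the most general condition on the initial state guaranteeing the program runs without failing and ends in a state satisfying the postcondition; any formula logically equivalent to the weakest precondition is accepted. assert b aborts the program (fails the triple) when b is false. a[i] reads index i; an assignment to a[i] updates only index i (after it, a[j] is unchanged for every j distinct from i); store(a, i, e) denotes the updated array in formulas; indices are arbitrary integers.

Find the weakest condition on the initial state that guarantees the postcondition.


Working backward. After the program, the postcondition val + 2 != 3 && 2*n + 3 != -8 must hold; in canonical form it is val != 1 && 2*n != -11.
Before val := 3*n: 3*n != 1 && 2*n != -11
Before assert 2*n + 7 < n - 4 && 2*buf[n] + 9 > 0: n < -11 && 2*buf[n] > -9 && 3*n != 1 && 2*n != -11
Before n := n + 3*val + 4: n + 3*val < -15 && 2*buf[n + 3*val + 4] > -9 && 3*n + 9*val != -11 && 2*n + 6*val != -19
Answer: WP = n + 3*val < -15 && 2*buf[n + 3*val + 4] > -9 && 3*n + 9*val != -11 && 2*n + 6*val != -19


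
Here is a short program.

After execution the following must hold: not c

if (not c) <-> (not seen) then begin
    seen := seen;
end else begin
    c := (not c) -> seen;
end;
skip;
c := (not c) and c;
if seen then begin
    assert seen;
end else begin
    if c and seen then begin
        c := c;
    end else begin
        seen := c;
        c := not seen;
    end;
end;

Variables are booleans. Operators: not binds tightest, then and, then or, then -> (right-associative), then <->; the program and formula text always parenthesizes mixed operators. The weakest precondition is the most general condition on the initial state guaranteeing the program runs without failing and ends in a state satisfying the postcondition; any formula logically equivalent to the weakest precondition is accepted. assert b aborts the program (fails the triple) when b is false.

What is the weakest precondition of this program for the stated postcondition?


Working backward. After the program, not c must hold.
Then branch requires seen and (not c); else branch requires ((c and seen) -> (not c)) and ((not (c and seen)) -> c).
Before the if: (seen -> (seen and (not c))) and ((not seen) -> (((c and seen) -> (not c)) and ((not (c and seen)) -> c)))
Before c := (not c) and c: seen
Before skip: seen
Then branch requires seen; else branch requires seen.
Before the if: (((not c) <-> (not seen)) -> seen) and ((not ((not c) <-> (not seen))) -> seen)
Answer: WP = (((not c) <-> (not seen)) -> seen) and ((not ((not c) <-> (not seen))) -> seen)


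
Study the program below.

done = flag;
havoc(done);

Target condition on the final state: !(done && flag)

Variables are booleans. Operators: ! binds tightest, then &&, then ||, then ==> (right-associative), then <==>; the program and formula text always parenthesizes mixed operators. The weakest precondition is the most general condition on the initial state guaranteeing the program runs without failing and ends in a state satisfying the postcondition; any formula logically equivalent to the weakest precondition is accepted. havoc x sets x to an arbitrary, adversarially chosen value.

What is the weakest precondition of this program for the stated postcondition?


Working backward. After the program, !(done && flag) must hold.
Before havoc done: !flag
Before done := flag: !flag
Answer: WP = !flag


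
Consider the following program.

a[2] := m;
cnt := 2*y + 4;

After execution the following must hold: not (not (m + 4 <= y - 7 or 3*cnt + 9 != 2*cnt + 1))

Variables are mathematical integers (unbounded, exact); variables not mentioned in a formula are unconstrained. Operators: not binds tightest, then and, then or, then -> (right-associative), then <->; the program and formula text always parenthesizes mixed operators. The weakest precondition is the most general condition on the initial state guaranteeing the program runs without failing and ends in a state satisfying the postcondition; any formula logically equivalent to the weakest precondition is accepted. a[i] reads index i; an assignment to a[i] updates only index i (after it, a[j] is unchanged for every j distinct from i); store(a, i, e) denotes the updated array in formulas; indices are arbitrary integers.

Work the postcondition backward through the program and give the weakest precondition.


Working backward. After the program, the postcondition not (not (m + 4 <= y - 7 or 3*cnt + 9 != 2*cnt + 1)) must hold; in canonical form it is m <= y - 11 or cnt != -8.
Before cnt := 2*y + 4: m <= y - 11 or 2*y != -12
Before a[2] := m: m <= y - 11 or 2*y != -12
Answer: WP = m <= y - 11 or 2*y != -12


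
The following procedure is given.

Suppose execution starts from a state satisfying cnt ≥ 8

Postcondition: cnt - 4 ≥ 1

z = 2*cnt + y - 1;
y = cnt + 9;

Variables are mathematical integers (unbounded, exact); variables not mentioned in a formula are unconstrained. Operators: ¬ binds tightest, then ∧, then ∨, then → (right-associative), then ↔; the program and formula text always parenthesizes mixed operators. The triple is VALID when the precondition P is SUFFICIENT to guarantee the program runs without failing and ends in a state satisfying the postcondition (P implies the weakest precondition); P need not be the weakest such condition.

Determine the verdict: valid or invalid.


Working backward. After the program, the postcondition cnt - 4 ≥ 1 must hold; in canonical form it is cnt ≥ 5.
Before y := cnt + 9: cnt ≥ 5
Before z := 2*cnt + y - 1: cnt ≥ 5
The weakest precondition is cnt ≥ 5.
Check whether cnt ≥ 8 implies it.
Every state satisfying the precondition satisfies the weakest precondition: the implication holds.
Answer: valid


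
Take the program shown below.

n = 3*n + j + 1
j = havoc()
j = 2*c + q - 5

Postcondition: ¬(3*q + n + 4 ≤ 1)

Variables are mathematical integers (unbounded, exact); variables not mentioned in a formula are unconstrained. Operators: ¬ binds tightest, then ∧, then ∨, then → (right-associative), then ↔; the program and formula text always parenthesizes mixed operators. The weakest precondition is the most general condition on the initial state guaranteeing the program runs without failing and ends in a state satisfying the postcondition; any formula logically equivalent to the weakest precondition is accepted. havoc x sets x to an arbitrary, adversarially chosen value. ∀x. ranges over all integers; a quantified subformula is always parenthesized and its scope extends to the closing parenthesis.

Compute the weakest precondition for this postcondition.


Working backward. After the program, the postcondition ¬(3*q + n + 4 ≤ 1) must hold; in canonical form it is ¬(n + 3*q ≤ -3).
Before j := 2*c + q - 5: ¬(n + 3*q ≤ -3)
Before havoc j: ¬(n + 3*q ≤ -3)
Before n := 3*n + j + 1: ¬(j + 3*n + 3*q ≤ -4)
Answer: WP = ¬(j + 3*n + 3*q ≤ -4)


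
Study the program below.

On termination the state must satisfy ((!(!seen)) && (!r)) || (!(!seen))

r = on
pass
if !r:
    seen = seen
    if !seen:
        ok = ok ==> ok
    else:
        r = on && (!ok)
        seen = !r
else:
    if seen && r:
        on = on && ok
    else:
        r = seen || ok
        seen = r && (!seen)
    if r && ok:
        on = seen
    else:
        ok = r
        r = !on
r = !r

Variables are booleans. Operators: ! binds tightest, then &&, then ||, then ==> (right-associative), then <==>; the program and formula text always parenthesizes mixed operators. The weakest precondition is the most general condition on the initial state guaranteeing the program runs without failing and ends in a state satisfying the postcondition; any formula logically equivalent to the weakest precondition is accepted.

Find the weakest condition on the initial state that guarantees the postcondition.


Working backward. After the program, the postcondition ((!(!seen)) && (!r)) || (!(!seen)) must hold; in canonical form it is (seen && (!r)) || seen.
Before r := !r: (seen && r) || seen
Then branch requires ((!seen) ==> ((seen && r) || seen)) && (seen ==> (((!(on && (!ok))) && on && (!ok)) || (!(on && (!ok))))); else branch requires ((seen && r) ==> (((r && ok) ==> ((seen && r) || seen)) && ((!(r && ok)) ==> ((seen && (!(on && ok))) || seen)))) && ((!(seen && r)) ==> ((((seen || ok) && ok) ==> ((seen || ok) && (!seen))) && ((!((seen || ok) && ok)) ==> (((seen || ok) && (!seen) && (!on)) || ((seen || ok) && (!seen)))))).
Before the if: ((!r) ==> (((!seen) ==> ((seen && r) || seen)) && (seen ==> (((!(on && (!ok))) && on && (!ok)) || (!(on && (!ok))))))) && (r ==> (((seen && r) ==> (((r && ok) ==> ((seen && r) || seen)) && ((!(r && ok)) ==> ((seen && (!(on && ok))) || seen)))) && ((!(seen && r)) ==> ((((seen || ok) && ok) ==> ((seen || ok) && (!seen))) && ((!((seen || ok) && ok)) ==> (((seen || ok) && (!seen) && (!on)) || ((seen || ok) && (!seen))))))))
Before skip: ((!r) ==> (((!seen) ==> ((seen && r) || seen)) && (seen ==> (((!(on && (!ok))) && on && (!ok)) || (!(on && (!ok))))))) && (r ==> (((seen && r) ==> (((r && ok) ==> ((seen && r) || seen)) && ((!(r && ok)) ==> ((seen && (!(on && ok))) || seen)))) && ((!(seen && r)) ==> ((((seen || ok) && ok) ==> ((seen || ok) && (!seen))) && ((!((seen || ok) && ok)) ==> (((seen || ok) && (!seen) && (!on)) || ((seen || ok) && (!seen))))))))
Before r := on: ((!on) ==> (((!seen) ==> ((seen && on) || seen)) && (seen ==> (((!(on && (!ok))) && on && (!ok)) || (!(on && (!ok))))))) && (on ==> (((seen && on) ==> (((on && ok) ==> ((seen && on) || seen)) && ((!(on && ok)) ==> ((seen && (!(on && ok))) || seen)))) && ((!(seen && on)) ==> ((((seen || ok) && ok) ==> ((seen || ok) && (!seen))) && ((!((seen || ok) && ok)) ==> (((seen || ok) && (!seen) && (!on)) || ((seen || ok) && (!seen))))))))
Answer: WP = ((!on) ==> (((!seen) ==> ((seen && on) || seen)) && (seen ==> (((!(on && (!ok))) && on && (!ok)) || (!(on && (!ok))))))) && (on ==> (((seen && on) ==> (((on && ok) ==> ((seen && on) || seen)) && ((!(on && ok)) ==> ((seen && (!(on && ok))) || seen)))) && ((!(seen && on)) ==> ((((seen || ok) && ok) ==> ((seen || ok) && (!seen))) && ((!((seen || ok) && ok)) ==> (((seen || ok) && (!seen) && (!on)) || ((seen || ok) && (!seen))))))))


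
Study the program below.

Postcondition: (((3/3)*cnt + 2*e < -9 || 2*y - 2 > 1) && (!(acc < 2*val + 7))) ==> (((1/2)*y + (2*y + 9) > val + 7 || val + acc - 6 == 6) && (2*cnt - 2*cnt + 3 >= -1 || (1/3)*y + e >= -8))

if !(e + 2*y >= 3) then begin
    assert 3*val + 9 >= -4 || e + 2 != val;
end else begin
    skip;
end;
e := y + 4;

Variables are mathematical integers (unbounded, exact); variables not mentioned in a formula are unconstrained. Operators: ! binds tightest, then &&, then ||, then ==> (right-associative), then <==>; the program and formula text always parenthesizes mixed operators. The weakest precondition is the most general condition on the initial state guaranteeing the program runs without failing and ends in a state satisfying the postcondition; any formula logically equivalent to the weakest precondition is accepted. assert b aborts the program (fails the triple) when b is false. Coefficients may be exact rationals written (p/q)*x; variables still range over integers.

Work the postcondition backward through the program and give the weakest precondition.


Working backward. After the program, the postcondition (((3/3)*cnt + 2*e < -9 || 2*y - 2 > 1) && (!(acc < 2*val + 7))) ==> (((1/2)*y + (2*y + 9) > val + 7 || val + acc - 6 == 6) && (2*cnt - 2*cnt + 3 >= -1 || (1/3)*y + e >= -8)) must hold; in canonical form it is ((cnt + 2*e < -9 || 2*y > 3) && (!(acc < 2*val + 7))) ==> ((5/2)*y > val - 2 || acc + val == 12).
Before e := y + 4: ((cnt + 2*y < -17 || 2*y > 3) && (!(acc < 2*val + 7))) ==> ((5/2)*y > val - 2 || acc + val == 12)
Then branch requires (3*val >= -13 || e != val - 2) && (((cnt + 2*y < -17 || 2*y > 3) && (!(acc < 2*val + 7))) ==> ((5/2)*y > val - 2 || acc + val == 12)); else branch requires ((cnt + 2*y < -17 || 2*y > 3) && (!(acc < 2*val + 7))) ==> ((5/2)*y > val - 2 || acc + val == 12).
Before the if: ((!(e + 2*y >= 3)) ==> ((3*val >= -13 || e != val - 2) && (((cnt + 2*y < -17 || 2*y > 3) && (!(acc < 2*val + 7))) ==> ((5/2)*y > val - 2 || acc + val == 12)))) && (e + 2*y >= 3 ==> (((cnt + 2*y < -17 || 2*y > 3) && (!(acc < 2*val + 7))) ==> ((5/2)*y > val - 2 || acc + val == 12)))
Answer: WP = ((!(e + 2*y >= 3)) ==> ((3*val >= -13 || e != val - 2) && (((cnt + 2*y < -17 || 2*y > 3) && (!(acc < 2*val + 7))) ==> ((5/2)*y > val - 2 || acc + val == 12)))) && (e + 2*y >= 3 ==> (((cnt + 2*y < -17 || 2*y > 3) && (!(acc < 2*val + 7))) ==> ((5/2)*y > val - 2 || acc + val == 12)))


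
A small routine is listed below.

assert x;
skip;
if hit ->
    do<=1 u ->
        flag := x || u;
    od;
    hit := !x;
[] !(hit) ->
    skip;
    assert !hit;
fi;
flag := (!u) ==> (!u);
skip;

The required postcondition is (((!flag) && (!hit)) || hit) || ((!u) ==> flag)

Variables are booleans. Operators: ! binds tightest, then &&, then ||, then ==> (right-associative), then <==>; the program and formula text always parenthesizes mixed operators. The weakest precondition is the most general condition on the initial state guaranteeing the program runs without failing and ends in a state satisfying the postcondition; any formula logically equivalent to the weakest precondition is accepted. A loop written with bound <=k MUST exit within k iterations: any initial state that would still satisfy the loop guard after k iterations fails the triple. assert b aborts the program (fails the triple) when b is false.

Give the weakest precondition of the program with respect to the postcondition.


Working backward. After the program, the postcondition (((!flag) && (!hit)) || hit) || ((!u) ==> flag) must hold; in canonical form it is ((!flag) && (!hit)) || hit || ((!u) ==> flag).
Before skip: ((!flag) && (!hit)) || hit || ((!u) ==> flag)
Before flag := (!u) ==> (!u): true
Then branch requires u ==> (!u); else branch requires !hit.
Before the if: hit ==> (u ==> (!u))
Before skip: hit ==> (u ==> (!u))
Before assert x: x && (hit ==> (u ==> (!u)))
Answer: WP = x && (hit ==> (u ==> (!u)))


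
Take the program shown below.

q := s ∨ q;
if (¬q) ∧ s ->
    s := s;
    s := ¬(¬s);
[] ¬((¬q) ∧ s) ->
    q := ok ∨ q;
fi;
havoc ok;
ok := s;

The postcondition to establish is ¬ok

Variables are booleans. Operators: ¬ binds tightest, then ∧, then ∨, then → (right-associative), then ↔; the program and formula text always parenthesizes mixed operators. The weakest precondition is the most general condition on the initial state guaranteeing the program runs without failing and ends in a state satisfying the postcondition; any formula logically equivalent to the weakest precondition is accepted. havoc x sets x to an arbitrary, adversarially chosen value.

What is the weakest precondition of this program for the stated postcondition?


Working backward. After the program, ¬ok must hold.
Before ok := s: ¬s
Before havoc ok: ¬s
Then branch requires ¬s; else branch requires ¬s.
Before the if: (((¬q) ∧ s) → (¬s)) ∧ ((¬((¬q) ∧ s)) → (¬s))
Before q := s ∨ q: (((¬(s ∨ q)) ∧ s) → (¬s)) ∧ ((¬((¬(s ∨ q)) ∧ s)) → (¬s))
Answer: WP = (((¬(s ∨ q)) ∧ s) → (¬s)) ∧ ((¬((¬(s ∨ q)) ∧ s)) → (¬s))


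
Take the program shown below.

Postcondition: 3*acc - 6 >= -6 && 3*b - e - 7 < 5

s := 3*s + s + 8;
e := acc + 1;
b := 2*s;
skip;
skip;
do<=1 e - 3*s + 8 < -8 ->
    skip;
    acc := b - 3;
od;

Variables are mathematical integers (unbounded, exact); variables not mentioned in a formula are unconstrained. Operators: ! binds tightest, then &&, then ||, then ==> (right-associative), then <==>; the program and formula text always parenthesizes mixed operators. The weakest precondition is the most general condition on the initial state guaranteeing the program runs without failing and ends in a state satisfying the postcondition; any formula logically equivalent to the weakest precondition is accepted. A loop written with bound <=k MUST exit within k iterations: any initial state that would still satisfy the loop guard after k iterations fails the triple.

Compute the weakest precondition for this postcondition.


Working backward. After the program, the postcondition 3*acc - 6 >= -6 && 3*b - e - 7 < 5 must hold; in canonical form it is 3*acc >= 0 && 3*b < e + 12.
Before the loop (bound <=1), unroll the exhaustion recursion (WP_0 = exit-now case; WP_j = one more guarded iteration, up to j = 1):
  WP_0: (!(e < 3*s - 16)) && 3*acc >= 0 && 3*b < e + 12
  WP_1: (e < 3*s - 16 ==> ((!(e < 3*s - 16)) && 3*b >= 9 && 3*b < e + 12)) && ((!(e < 3*s - 16)) ==> (3*acc >= 0 && 3*b < e + 12))
So before the loop: (e < 3*s - 16 ==> ((!(e < 3*s - 16)) && 3*b >= 9 && 3*b < e + 12)) && ((!(e < 3*s - 16)) ==> (3*acc >= 0 && 3*b < e + 12))
Before skip: (e < 3*s - 16 ==> ((!(e < 3*s - 16)) && 3*b >= 9 && 3*b < e + 12)) && ((!(e < 3*s - 16)) ==> (3*acc >= 0 && 3*b < e + 12))
Before skip: (e < 3*s - 16 ==> ((!(e < 3*s - 16)) && 3*b >= 9 && 3*b < e + 12)) && ((!(e < 3*s - 16)) ==> (3*acc >= 0 && 3*b < e + 12))
Before b := 2*s: (e < 3*s - 16 ==> ((!(e < 3*s - 16)) && 6*s >= 9 && 6*s < e + 12)) && ((!(e < 3*s - 16)) ==> (3*acc >= 0 && 6*s < e + 12))
Before e := acc + 1: (acc < 3*s - 17 ==> ((!(acc < 3*s - 17)) && 6*s >= 9 && 6*s < acc + 13)) && ((!(acc < 3*s - 17)) ==> (3*acc >= 0 && 6*s < acc + 13))
Before s := 3*s + s + 8: (acc < 12*s + 7 ==> ((!(acc < 12*s + 7)) && 24*s >= -39 && 24*s < acc - 35)) && ((!(acc < 12*s + 7)) ==> (3*acc >= 0 && 24*s < acc - 35))
Answer: WP = (acc < 12*s + 7 ==> ((!(acc < 12*s + 7)) && 24*s >= -39 && 24*s < acc - 35)) && ((!(acc < 12*s + 7)) ==> (3*acc >= 0 && 24*s < acc - 35))


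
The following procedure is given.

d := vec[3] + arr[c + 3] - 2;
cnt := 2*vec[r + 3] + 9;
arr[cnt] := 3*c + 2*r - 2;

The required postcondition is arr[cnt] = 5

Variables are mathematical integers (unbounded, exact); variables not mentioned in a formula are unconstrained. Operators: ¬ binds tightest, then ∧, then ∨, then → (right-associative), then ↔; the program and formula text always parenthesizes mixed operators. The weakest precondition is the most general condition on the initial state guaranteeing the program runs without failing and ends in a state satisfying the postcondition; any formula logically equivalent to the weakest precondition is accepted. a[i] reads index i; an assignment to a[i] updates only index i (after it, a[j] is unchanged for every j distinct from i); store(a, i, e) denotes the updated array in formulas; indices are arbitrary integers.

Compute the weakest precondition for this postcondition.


Working backward. After the program, arr[cnt] = 5 must hold.
Before arr[cnt] := 3*c + 2*r - 2: store(arr, cnt, 3*c + 2*r - 2)[cnt] = 5
Before cnt := 2*vec[r + 3] + 9: store(arr, 2*vec[r + 3] + 9, 3*c + 2*r - 2)[2*vec[r + 3] + 9] = 5
Before d := vec[3] + arr[c + 3] - 2: store(arr, 2*vec[r + 3] + 9, 3*c + 2*r - 2)[2*vec[r + 3] + 9] = 5
Answer: WP = store(arr, 2*vec[r + 3] + 9, 3*c + 2*r - 2)[2*vec[r + 3] + 9] = 5


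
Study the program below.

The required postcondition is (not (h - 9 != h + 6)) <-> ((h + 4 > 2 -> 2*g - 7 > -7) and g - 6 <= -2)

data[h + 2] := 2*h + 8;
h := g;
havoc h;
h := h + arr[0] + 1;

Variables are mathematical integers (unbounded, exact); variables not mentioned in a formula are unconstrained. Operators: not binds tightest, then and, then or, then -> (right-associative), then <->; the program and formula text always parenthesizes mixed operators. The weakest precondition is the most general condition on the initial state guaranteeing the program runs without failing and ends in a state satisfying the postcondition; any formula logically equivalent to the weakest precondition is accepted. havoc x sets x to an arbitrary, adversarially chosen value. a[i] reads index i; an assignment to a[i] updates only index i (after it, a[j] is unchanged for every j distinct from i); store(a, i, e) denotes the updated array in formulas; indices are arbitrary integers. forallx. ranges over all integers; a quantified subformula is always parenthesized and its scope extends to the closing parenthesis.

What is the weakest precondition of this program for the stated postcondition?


Working backward. After the program, the postcondition (not (h - 9 != h + 6)) <-> ((h + 4 > 2 -> 2*g - 7 > -7) and g - 6 <= -2) must hold; in canonical form it is not ((h > -2 -> 2*g > 0) and g <= 4).
Before h := h + arr[0] + 1: not ((arr[0] + h > -3 -> 2*g > 0) and g <= 4)
Before havoc h: forall h_1. (not ((arr[0] + h_1 > -3 -> 2*g > 0) and g <= 4))
Before h := g: forall h_1. (not ((arr[0] + h_1 > -3 -> 2*g > 0) and g <= 4))
Before data[h + 2] := 2*h + 8: forall h_1. (not ((arr[0] + h_1 > -3 -> 2*g > 0) and g <= 4))
Answer: WP = forall h_1. (not ((arr[0] + h_1 > -3 -> 2*g > 0) and g <= 4))


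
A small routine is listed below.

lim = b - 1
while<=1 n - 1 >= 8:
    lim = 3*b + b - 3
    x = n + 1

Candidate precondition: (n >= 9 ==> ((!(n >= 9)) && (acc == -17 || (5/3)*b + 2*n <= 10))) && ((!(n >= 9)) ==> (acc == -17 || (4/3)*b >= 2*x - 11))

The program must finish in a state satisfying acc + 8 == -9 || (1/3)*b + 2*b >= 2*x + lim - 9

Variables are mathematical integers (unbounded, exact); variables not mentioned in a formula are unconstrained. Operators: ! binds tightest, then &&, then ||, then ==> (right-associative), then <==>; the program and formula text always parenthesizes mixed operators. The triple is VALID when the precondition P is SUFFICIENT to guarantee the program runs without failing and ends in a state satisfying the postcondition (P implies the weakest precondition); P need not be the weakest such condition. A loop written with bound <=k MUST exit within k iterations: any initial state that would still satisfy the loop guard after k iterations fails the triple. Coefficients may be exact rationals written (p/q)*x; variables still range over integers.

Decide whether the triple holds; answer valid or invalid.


Working backward. After the program, the postcondition acc + 8 == -9 || (1/3)*b + 2*b >= 2*x + lim - 9 must hold; in canonical form it is acc == -17 || (7/3)*b >= lim + 2*x - 9.
Before the loop (bound <=1), unroll the exhaustion recursion (WP_0 = exit-now case; WP_j = one more guarded iteration, up to j = 1):
  WP_0: (!(n >= 9)) && (acc == -17 || (7/3)*b >= lim + 2*x - 9)
  WP_1: (n >= 9 ==> ((!(n >= 9)) && (acc == -17 || (5/3)*b + 2*n <= 10))) && ((!(n >= 9)) ==> (acc == -17 || (7/3)*b >= lim + 2*x - 9))
So before the loop: (n >= 9 ==> ((!(n >= 9)) && (acc == -17 || (5/3)*b + 2*n <= 10))) && ((!(n >= 9)) ==> (acc == -17 || (7/3)*b >= lim + 2*x - 9))
Before lim := b - 1: (n >= 9 ==> ((!(n >= 9)) && (acc == -17 || (5/3)*b + 2*n <= 10))) && ((!(n >= 9)) ==> (acc == -17 || (4/3)*b >= 2*x - 10))
The weakest precondition is (n >= 9 ==> ((!(n >= 9)) && (acc == -17 || (5/3)*b + 2*n <= 10))) && ((!(n >= 9)) ==> (acc == -17 || (4/3)*b >= 2*x - 10)).
Check whether (n >= 9 ==> ((!(n >= 9)) && (acc == -17 || (5/3)*b + 2*n <= 10))) && ((!(n >= 9)) ==> (acc == -17 || (4/3)*b >= 2*x - 11)) implies it.
Countermodel: at the initial state acc = -16, b = -8, n = 8, x = 0, the precondition holds but the weakest precondition fails.
Answer: invalid


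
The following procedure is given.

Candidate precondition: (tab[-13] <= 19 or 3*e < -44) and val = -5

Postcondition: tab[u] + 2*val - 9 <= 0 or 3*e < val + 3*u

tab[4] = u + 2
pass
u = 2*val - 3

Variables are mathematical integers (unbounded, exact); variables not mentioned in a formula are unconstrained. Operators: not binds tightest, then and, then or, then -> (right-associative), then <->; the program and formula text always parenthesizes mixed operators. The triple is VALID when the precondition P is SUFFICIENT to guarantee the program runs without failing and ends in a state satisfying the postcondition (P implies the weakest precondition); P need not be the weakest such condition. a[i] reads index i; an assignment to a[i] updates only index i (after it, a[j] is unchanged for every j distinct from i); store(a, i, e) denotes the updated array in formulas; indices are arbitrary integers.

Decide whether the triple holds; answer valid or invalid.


Working backward. After the program, the postcondition tab[u] + 2*val - 9 <= 0 or 3*e < val + 3*u must hold; in canonical form it is tab[u] + 2*val <= 9 or 3*e < 3*u + val.
Before u := 2*val - 3: tab[2*val - 3] + 2*val <= 9 or 3*e < 7*val - 9
Before skip: tab[2*val - 3] + 2*val <= 9 or 3*e < 7*val - 9
Before tab[4] := u + 2: store(tab, 4, u + 2)[2*val - 3] + 2*val <= 9 or 3*e < 7*val - 9
The weakest precondition is store(tab, 4, u + 2)[2*val - 3] + 2*val <= 9 or 3*e < 7*val - 9.
Check whether (tab[-13] <= 19 or 3*e < -44) and val = -5 implies it.
Every state satisfying the precondition satisfies the weakest precondition: the implication holds.
Answer: valid


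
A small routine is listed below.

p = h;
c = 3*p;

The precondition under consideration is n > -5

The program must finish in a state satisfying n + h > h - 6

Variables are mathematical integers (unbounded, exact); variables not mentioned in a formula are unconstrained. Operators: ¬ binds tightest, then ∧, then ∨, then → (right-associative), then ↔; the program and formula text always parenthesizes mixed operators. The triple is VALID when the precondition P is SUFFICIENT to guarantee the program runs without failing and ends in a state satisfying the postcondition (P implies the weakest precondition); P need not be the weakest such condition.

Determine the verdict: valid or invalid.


Working backward. After the program, the postcondition n + h > h - 6 must hold; in canonical form it is n > -6.
Before c := 3*p: n > -6
Before p := h: n > -6
The weakest precondition is n > -6.
Check whether n > -5 implies it.
Every state satisfying the precondition satisfies the weakest precondition: the implication holds.
Answer: valid


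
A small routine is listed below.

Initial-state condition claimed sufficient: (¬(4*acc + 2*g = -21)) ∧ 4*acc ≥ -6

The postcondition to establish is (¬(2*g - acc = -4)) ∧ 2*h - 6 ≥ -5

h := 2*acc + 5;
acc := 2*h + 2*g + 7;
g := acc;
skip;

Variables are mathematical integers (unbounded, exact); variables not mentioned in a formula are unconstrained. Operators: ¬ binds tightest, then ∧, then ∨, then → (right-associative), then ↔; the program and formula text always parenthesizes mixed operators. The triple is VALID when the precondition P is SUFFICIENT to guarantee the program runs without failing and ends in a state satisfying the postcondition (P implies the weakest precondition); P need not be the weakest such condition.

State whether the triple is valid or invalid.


Working backward. After the program, the postcondition (¬(2*g - acc = -4)) ∧ 2*h - 6 ≥ -5 must hold; in canonical form it is (¬(2*g = acc - 4)) ∧ 2*h ≥ 1.
Before skip: (¬(2*g = acc - 4)) ∧ 2*h ≥ 1
Before g := acc: (¬(acc = -4)) ∧ 2*h ≥ 1
Before acc := 2*h + 2*g + 7: (¬(2*g + 2*h = -11)) ∧ 2*h ≥ 1
Before h := 2*acc + 5: (¬(4*acc + 2*g = -21)) ∧ 4*acc ≥ -9
The weakest precondition is (¬(4*acc + 2*g = -21)) ∧ 4*acc ≥ -9.
Check whether (¬(4*acc + 2*g = -21)) ∧ 4*acc ≥ -6 implies it.
Every state satisfying the precondition satisfies the weakest precondition: the implication holds.
Answer: valid


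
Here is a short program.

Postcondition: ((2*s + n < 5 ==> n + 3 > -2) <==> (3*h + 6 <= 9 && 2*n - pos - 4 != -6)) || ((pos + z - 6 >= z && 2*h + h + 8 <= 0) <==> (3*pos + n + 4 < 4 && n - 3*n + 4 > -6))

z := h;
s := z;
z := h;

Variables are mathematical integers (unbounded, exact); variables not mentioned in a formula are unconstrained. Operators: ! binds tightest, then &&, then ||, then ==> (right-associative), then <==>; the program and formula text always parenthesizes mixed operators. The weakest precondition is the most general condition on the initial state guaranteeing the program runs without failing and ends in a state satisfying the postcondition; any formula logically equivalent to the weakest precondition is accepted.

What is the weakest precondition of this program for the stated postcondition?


Working backward. After the program, the postcondition ((2*s + n < 5 ==> n + 3 > -2) <==> (3*h + 6 <= 9 && 2*n - pos - 4 != -6)) || ((pos + z - 6 >= z && 2*h + h + 8 <= 0) <==> (3*pos + n + 4 < 4 && n - 3*n + 4 > -6)) must hold; in canonical form it is ((n + 2*s < 5 ==> n > -5) <==> (3*h <= 3 && 2*n != pos - 2)) || ((pos >= 6 && 3*h <= -8) <==> (n + 3*pos < 0 && 2*n < 10)).
Before z := h: ((n + 2*s < 5 ==> n > -5) <==> (3*h <= 3 && 2*n != pos - 2)) || ((pos >= 6 && 3*h <= -8) <==> (n + 3*pos < 0 && 2*n < 10))
Before s := z: ((n + 2*z < 5 ==> n > -5) <==> (3*h <= 3 && 2*n != pos - 2)) || ((pos >= 6 && 3*h <= -8) <==> (n + 3*pos < 0 && 2*n < 10))
Before z := h: ((2*h + n < 5 ==> n > -5) <==> (3*h <= 3 && 2*n != pos - 2)) || ((pos >= 6 && 3*h <= -8) <==> (n + 3*pos < 0 && 2*n < 10))
Answer: WP = ((2*h + n < 5 ==> n > -5) <==> (3*h <= 3 && 2*n != pos - 2)) || ((pos >= 6 && 3*h <= -8) <==> (n + 3*pos < 0 && 2*n < 10))


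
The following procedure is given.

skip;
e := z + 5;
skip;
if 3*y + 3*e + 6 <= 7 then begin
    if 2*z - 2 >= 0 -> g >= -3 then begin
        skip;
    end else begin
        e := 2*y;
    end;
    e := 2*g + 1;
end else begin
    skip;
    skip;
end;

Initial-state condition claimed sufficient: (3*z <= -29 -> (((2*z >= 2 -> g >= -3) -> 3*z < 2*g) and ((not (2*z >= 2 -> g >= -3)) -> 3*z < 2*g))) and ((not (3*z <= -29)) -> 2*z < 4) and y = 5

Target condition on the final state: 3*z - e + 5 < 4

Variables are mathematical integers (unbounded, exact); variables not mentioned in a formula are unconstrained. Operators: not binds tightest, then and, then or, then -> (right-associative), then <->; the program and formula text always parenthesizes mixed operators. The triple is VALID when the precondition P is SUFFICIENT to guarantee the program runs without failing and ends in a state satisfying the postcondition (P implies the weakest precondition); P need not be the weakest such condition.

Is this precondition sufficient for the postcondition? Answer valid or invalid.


Working backward. After the program, the postcondition 3*z - e + 5 < 4 must hold; in canonical form it is 3*z < e - 1.
Then branch requires ((2*z >= 2 -> g >= -3) -> 3*z < 2*g) and ((not (2*z >= 2 -> g >= -3)) -> 3*z < 2*g); else branch requires 3*z < e - 1.
Before the if: (3*e + 3*y <= 1 -> (((2*z >= 2 -> g >= -3) -> 3*z < 2*g) and ((not (2*z >= 2 -> g >= -3)) -> 3*z < 2*g))) and ((not (3*e + 3*y <= 1)) -> 3*z < e - 1)
Before skip: (3*e + 3*y <= 1 -> (((2*z >= 2 -> g >= -3) -> 3*z < 2*g) and ((not (2*z >= 2 -> g >= -3)) -> 3*z < 2*g))) and ((not (3*e + 3*y <= 1)) -> 3*z < e - 1)
Before e := z + 5: (3*y + 3*z <= -14 -> (((2*z >= 2 -> g >= -3) -> 3*z < 2*g) and ((not (2*z >= 2 -> g >= -3)) -> 3*z < 2*g))) and ((not (3*y + 3*z <= -14)) -> 2*z < 4)
Before skip: (3*y + 3*z <= -14 -> (((2*z >= 2 -> g >= -3) -> 3*z < 2*g) and ((not (2*z >= 2 -> g >= -3)) -> 3*z < 2*g))) and ((not (3*y + 3*z <= -14)) -> 2*z < 4)
The weakest precondition is (3*y + 3*z <= -14 -> (((2*z >= 2 -> g >= -3) -> 3*z < 2*g) and ((not (2*z >= 2 -> g >= -3)) -> 3*z < 2*g))) and ((not (3*y + 3*z <= -14)) -> 2*z < 4).
Check whether (3*z <= -29 -> (((2*z >= 2 -> g >= -3) -> 3*z < 2*g) and ((not (2*z >= 2 -> g >= -3)) -> 3*z < 2*g))) and ((not (3*z <= -29)) -> 2*z < 4) and y = 5 implies it.
Every state satisfying the precondition satisfies the weakest precondition: the implication holds.
Answer: valid


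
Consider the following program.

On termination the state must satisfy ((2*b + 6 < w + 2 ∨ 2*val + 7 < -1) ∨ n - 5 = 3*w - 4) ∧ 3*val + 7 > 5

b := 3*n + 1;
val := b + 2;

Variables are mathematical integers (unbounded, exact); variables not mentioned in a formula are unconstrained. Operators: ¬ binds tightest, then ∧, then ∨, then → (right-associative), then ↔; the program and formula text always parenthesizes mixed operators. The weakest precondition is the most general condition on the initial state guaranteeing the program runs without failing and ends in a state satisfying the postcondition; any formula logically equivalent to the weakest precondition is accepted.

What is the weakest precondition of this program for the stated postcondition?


Working backward. After the program, the postcondition ((2*b + 6 < w + 2 ∨ 2*val + 7 < -1) ∨ n - 5 = 3*w - 4) ∧ 3*val + 7 > 5 must hold; in canonical form it is (2*b < w - 4 ∨ 2*val < -8 ∨ n = 3*w + 1) ∧ 3*val > -2.
Before val := b + 2: (2*b < w - 4 ∨ 2*b < -12 ∨ n = 3*w + 1) ∧ 3*b > -8
Before b := 3*n + 1: (6*n < w - 6 ∨ 6*n < -14 ∨ n = 3*w + 1) ∧ 9*n > -11
Answer: WP = (6*n < w - 6 ∨ 6*n < -14 ∨ n = 3*w + 1) ∧ 9*n > -11
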